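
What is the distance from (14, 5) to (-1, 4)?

d = sqrt((-15)^2 + (-1)^2) = sqrt(226)

sqrt(226)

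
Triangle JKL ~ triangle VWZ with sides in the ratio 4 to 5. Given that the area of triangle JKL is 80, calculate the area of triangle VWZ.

Area ratio = (4/5)^2 = 16/25. Area of VWZ = 80 * 25/16 = 125.

125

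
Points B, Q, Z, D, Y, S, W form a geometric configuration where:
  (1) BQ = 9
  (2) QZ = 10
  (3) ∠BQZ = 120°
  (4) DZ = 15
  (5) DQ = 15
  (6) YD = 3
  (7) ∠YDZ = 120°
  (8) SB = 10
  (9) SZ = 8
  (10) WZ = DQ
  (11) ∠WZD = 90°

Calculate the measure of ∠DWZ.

From the given relations: WZ = DQ = 15.
Step 1: By the law of cosines on triangle WZD: WD² = 15² + 15² − 2·15·15·cos(90°) = 450, so WD = 15·√2.
Step 2: By the inverse law of cosines on triangle DWZ: cos(∠DWZ) = ((15·√2)² + 15² − 15²) / (2·15·√2·15) = 450/636.4 = 0.7071, so ∠DWZ = 45°.

Therefore, the measure of angle ∠DWZ = 45°.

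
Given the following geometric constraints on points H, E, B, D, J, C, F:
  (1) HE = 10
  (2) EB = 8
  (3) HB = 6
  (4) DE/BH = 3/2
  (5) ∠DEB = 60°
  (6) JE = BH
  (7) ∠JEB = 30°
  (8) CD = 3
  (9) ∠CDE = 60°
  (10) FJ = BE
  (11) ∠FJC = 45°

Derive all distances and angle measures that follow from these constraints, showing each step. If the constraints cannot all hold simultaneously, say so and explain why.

The constraints are consistent.

From the given relations:
  DE = 3/2·BH = 3/2·6 = 9
  JE = BH = 6
  FJ = BE = 8

Step 1: From ED = 9, DC = 3, and ∠EDC = 60°, by the law of cosines:
  EC² = ED² + DC² - 2·ED·DC·cos(60°) = 81 + 9 - 27 = 63
  EC = 3·√7

Step 2: From BE = 8, ED = 9, and ∠BED = 60°, by the law of cosines:
  BD² = BE² + ED² - 2·BE·ED·cos(60°) = 64 + 81 - 72 = 73
  BD = √73

Step 3: From BE = 8, EJ = 6, and ∠BEJ = 30°, by the law of cosines:
  BJ² = BE² + EJ² - 2·BE·EJ·cos(30°) = 64 + 36 - 83.14 = 16.86
  BJ ≈ 4.11

Step 4: From HB = 6, HE = 10, BE = 8, by the inverse law of cosines:
  cos(∠BHE) = (HB² + HE² - BE²) / (2·HB·HE)
  ∠BHE = 53.13°

Step 5: From EB = 8, EH = 10, BH = 6, by the inverse law of cosines:
  cos(∠BEH) = (EB² + EH² - BH²) / (2·EB·EH)
  ∠BEH = 36.87°

Step 6: From BE = 8, BH = 6, EH = 10, by the inverse law of cosines:
  cos(∠EBH) = (BE² + BH² - EH²) / (2·BE·BH)
  ∠EBH = 90°

Step 7: From EC = 3·√7, ED = 9, CD = 3, by the inverse law of cosines:
  cos(∠CED) = (EC² + ED² - CD²) / (2·EC·ED)
  ∠CED = 19.11°

Step 8: From BD = √73, BE = 8, DE = 9, by the inverse law of cosines:
  cos(∠DBE) = (BD² + BE² - DE²) / (2·BD·BE)
  ∠DBE = 65.82°

Step 9: From BE = 8, BJ = 4.11, EJ = 6, by the inverse law of cosines:
  cos(∠EBJ) = (BE² + BJ² - EJ²) / (2·BE·BJ)
  ∠EBJ = 46.94°

Step 10: From DB = √73, DE = 9, BE = 8, by the inverse law of cosines:
  cos(∠BDE) = (DB² + DE² - BE²) / (2·DB·DE)
  ∠BDE = 54.18°

Step 11: From JB = 4.11, JE = 6, BE = 8, by the inverse law of cosines:
  cos(∠BJE) = (JB² + JE² - BE²) / (2·JB·JE)
  ∠BJE = 103.06°

Step 12: From CD = 3, CE = 3·√7, DE = 9, by the inverse law of cosines:
  cos(∠DCE) = (CD² + CE² - DE²) / (2·CD·CE)
  ∠DCE = 100.89°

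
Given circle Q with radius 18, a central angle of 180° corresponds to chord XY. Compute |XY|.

Drop a perpendicular from the center to the chord, bisecting both the chord and the central angle.
Each half-chord = r sin(θ/2) = 18 sin(90°).
The full chord = 2 × 18 × sin(90°) = 36.

36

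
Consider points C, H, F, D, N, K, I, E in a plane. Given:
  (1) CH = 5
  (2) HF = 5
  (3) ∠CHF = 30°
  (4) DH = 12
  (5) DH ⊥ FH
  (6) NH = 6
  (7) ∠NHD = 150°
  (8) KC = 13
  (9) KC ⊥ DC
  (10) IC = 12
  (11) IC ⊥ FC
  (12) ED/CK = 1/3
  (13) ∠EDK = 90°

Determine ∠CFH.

Step 1: By the law of cosines on triangle FHC: FC² = 5² + 5² − 2·5·5·cos(30°) = 6.7, so FC ≈ 2.59.
Step 2: By the inverse law of cosines on triangle CFH: cos(∠CFH) = (2.59² + 5² − 5²) / (2·2.59·5) = 6.7/25.88 = 0.2588, so ∠CFH = 75°.

Therefore, the measure of angle ∠CFH = 75°.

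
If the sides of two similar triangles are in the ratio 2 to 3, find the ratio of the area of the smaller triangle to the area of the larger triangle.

Area ratio = (side ratio)^2 = (2/3)^2 = 4:9.

4:9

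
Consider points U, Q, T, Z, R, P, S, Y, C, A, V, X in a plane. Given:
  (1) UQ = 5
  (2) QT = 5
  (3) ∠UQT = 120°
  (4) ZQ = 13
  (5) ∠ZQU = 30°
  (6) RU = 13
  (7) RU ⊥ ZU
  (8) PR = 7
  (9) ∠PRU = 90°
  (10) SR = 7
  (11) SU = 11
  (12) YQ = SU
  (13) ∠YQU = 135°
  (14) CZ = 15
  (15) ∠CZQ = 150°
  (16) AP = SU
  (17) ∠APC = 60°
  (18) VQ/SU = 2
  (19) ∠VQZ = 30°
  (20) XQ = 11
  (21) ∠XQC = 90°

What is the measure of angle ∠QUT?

Step 1: By the law of cosines on triangle UQT: UT² = 5² + 5² − 2·5·5·cos(120°) = 75, so UT = 5·√3.
Step 2: By the inverse law of cosines on triangle QUT: cos(∠QUT) = (5² + (5·√3)² − 5²) / (2·5·5·√3) = 75/86.6 = 0.866, so ∠QUT = 30°.

Therefore, the measure of angle ∠QUT = 30°.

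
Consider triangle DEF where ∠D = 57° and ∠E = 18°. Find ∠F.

The interior angles sum to 180°: angle F = 180 - 57 - 18 = 105°.
The triangle is obtuse (angles 57°, 18°, 105°).

105 degrees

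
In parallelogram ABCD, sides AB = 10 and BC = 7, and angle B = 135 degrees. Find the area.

The area of a parallelogram equals the product of two adjacent sides times the sine of the included angle.
This is because the height equals 7 * sin(135°) = 7*sqrt(2)/2.
Area = 10 * 7*sqrt(2)/2 = 35*sqrt(2)

35*sqrt(2)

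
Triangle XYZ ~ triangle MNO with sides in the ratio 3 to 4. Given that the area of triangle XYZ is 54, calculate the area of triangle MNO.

Area ratio = (3/4)^2 = 9/16. Area of MNO = 54 * 16/9 = 96.

96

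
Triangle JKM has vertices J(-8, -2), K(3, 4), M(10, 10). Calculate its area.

Shoelace: Area = (1/2)|-8(4-10) + 3(10--2) + 10(-2-4)| = (1/2)(24) = 12

12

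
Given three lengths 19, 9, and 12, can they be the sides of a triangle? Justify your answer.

Yes.
The triangle inequality requires that the sum of any two sides exceeds the third.
Here 9 + 12 = 21 > 19, so the condition is met.

Yes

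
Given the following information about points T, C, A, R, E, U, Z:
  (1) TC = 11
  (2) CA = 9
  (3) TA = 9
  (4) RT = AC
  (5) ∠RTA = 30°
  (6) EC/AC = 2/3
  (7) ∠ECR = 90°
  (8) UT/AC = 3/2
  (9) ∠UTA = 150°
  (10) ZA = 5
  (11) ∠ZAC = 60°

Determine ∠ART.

From the given relations: RT = AC = 9.
Step 1: By the law of cosines on triangle RTA: RA² = 9² + 9² − 2·9·9·cos(30°) = 21.7, so RA ≈ 4.66.
Step 2: By the inverse law of cosines on triangle ART: cos(∠ART) = (4.66² + 9² − 9²) / (2·4.66·9) = 21.7/83.86 = 0.2588, so ∠ART = 75°.

Therefore, the measure of angle ∠ART = 75°.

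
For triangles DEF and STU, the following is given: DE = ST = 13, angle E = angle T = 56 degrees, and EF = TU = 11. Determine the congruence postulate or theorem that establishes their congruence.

Consider the given information: DE = ST = 13, angle E = angle T = 56 degrees, and EF = TU = 11
This is not SSS or AAS: SSS requires all three pairs of sides, but we don't have that. AAS requires two angles and a non-included side.
The correct criterion is SAS. Two pairs of corresponding sides and the included angle are equal (Side-Angle-Side).

SAS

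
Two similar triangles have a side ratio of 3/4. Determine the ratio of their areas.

Area ratio = (side ratio)^2 = (3/4)^2 = 9:16.

9:16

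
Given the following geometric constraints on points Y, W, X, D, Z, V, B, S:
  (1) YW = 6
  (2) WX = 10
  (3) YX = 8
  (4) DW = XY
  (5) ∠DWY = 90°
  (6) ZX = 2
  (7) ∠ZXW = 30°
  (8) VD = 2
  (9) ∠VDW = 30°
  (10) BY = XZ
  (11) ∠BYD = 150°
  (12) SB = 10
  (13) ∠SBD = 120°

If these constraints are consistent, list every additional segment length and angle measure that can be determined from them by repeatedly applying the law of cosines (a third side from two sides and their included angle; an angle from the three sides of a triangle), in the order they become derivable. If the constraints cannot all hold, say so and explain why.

The constraints are consistent. Derivable facts, in order:
After 1 step:
- WV ≈ 6.35
- WZ ≈ 8.33
- YD = 10
- ∠WXY = 36.87°
- ∠WYX = 90°
- ∠XWY = 53.13°
After 2 steps:
- DB ≈ 11.77
- ∠DVW = 140.94°
- ∠DWV = 9.06°
- ∠DYW = 53.13°
- ∠WDY = 36.87°
- ∠WZX = 143.1°
- ∠XWZ = 6.9°
After 3 steps:
- DS ≈ 18.88
- ∠BDY = 4.87°
- ∠DBY = 25.13°
After 4 steps:
- ∠BDS = 27.31°
- ∠BSD = 32.69°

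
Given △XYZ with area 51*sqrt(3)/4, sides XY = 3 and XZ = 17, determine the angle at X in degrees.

From the SAS area formula Area = (1/2)ab sin(C), rearranging gives sin(C) = 2*Area/(ab).
sin(C) = 2 * 51*sqrt(3)/4 / (51) = sqrt(3)/2.
Therefore C = arcsin(sqrt(3)/2) = 60°.
Since sin(180° - C) = sin(C), the obtuse angle 120° gives the same area, so C = 60° or C = 120°.

60° or 120°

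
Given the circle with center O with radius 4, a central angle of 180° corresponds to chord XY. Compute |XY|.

Drop a perpendicular from the center to the chord, bisecting both the chord and the central angle.
Each half-chord = r sin(θ/2) = 4 sin(90°).
The full chord = 2 × 4 × sin(90°) = 8.

8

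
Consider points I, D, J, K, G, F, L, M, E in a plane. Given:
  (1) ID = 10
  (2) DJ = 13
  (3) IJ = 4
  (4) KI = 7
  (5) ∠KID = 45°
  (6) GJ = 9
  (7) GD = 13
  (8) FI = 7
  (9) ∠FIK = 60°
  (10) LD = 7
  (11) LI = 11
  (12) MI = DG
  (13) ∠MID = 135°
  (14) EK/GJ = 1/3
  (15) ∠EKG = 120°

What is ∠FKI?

Step 1: By the law of cosines on triangle KIF: KF² = 7² + 7² − 2·7·7·cos(60°) = 49, so KF = 7.
Step 2: By the inverse law of cosines on triangle FKI: cos(∠FKI) = (7² + 7² − 7²) / (2·7·7) = 49/98 = 0.5, so ∠FKI = 60°.

Therefore, the measure of angle ∠FKI = 60°.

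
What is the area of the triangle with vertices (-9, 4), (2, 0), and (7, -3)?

Using the Shoelace formula for a triangle:
Area = (1/2)|x0(y1 - y2) + x1(y2 - y0) + x2(y0 - y1)|
Area = (1/2)|-9(0 - -3) + 2(-3 - 4) + 7(4 - 0)|
Area = (1/2)|-27 + -14 + 28|
Area = (1/2)|-13|
Area = (1/2)(13)
Area = 13/2

13/2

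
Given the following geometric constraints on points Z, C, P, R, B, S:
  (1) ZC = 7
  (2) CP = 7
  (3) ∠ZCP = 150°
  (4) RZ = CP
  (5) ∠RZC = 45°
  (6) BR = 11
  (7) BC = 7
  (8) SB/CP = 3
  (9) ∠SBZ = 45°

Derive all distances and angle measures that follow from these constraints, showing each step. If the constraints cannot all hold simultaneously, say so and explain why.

The constraints are consistent.

From the given relations:
  RZ = CP = 7
  SB = 3·CP = 3·7 = 21

Step 1: From ZC = 7, CP = 7, and ∠ZCP = 150°, by the law of cosines:
  ZP² = ZC² + CP² - 2·ZC·CP·cos(150°) = 49 + 49 + 84.87 = 182.9
  ZP ≈ 13.52

Step 2: From CZ = 7, ZR = 7, and ∠CZR = 45°, by the law of cosines:
  CR² = CZ² + ZR² - 2·CZ·ZR·cos(45°) = 49 + 49 - 69.3 = 28.7
  CR ≈ 5.36

Step 3: From ZC = 7, ZP = 13.52, CP = 7, by the inverse law of cosines:
  cos(∠CZP) = (ZC² + ZP² - CP²) / (2·ZC·ZP)
  ∠CZP = 15°

Step 4: From CB = 7, CR = 5.36, BR = 11, by the inverse law of cosines:
  cos(∠BCR) = (CB² + CR² - BR²) / (2·CB·CR)
  ∠BCR = 125.26°

Step 5: From CR = 5.36, CZ = 7, RZ = 7, by the inverse law of cosines:
  cos(∠RCZ) = (CR² + CZ² - RZ²) / (2·CR·CZ)
  ∠RCZ = 67.5°

Step 6: From PC = 7, PZ = 13.52, CZ = 7, by the inverse law of cosines:
  cos(∠CPZ) = (PC² + PZ² - CZ²) / (2·PC·PZ)
  ∠CPZ = 15°

Step 7: From RB = 11, RC = 5.36, BC = 7, by the inverse law of cosines:
  cos(∠BRC) = (RB² + RC² - BC²) / (2·RB·RC)
  ∠BRC = 31.31°

Step 8: From RC = 5.36, RZ = 7, CZ = 7, by the inverse law of cosines:
  cos(∠CRZ) = (RC² + RZ² - CZ²) / (2·RC·RZ)
  ∠CRZ = 67.5°

Step 9: From BC = 7, BR = 11, CR = 5.36, by the inverse law of cosines:
  cos(∠CBR) = (BC² + BR² - CR²) / (2·BC·BR)
  ∠CBR = 23.44°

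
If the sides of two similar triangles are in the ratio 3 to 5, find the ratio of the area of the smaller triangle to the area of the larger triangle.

The ratio of areas of similar triangles equals the square of the side ratio.
Side ratio = 3:5
Area ratio = (3/5)^2 = 9/25 = 9:25

9:25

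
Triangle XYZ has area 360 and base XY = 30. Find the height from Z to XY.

Rearranging the area formula Area = (1/2) * base * height:
height = 2 * Area / base = 2 * 360 / 30 = 24.

24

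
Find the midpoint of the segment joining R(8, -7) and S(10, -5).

The midpoint is the point halfway along the segment.
Move half the horizontal distance: 8 + (10 - 8)/2 = 8 + 2/2 = 9
Move half the vertical distance: -7 + (-5 - -7)/2 = -7 + 2/2 = -6
Midpoint = (9, -6)

(9, -6)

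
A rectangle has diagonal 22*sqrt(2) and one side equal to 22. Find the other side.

b = sqrt(d^2 - a^2) = sqrt(968 - 484) = sqrt(484) = 22

22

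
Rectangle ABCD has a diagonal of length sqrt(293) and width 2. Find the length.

The diagonal of a rectangle forms a right triangle with the two sides.
Rearranging the Pythagorean theorem: missing side = sqrt(d^2 - known^2).
= sqrt(293 - 4) = sqrt(289) = 17.

17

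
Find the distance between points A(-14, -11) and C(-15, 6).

The horizontal distance is |-15 - -14| = 1 and the vertical distance is |6 - -11| = 17.
By the Pythagorean theorem, d = sqrt(1^2 + 17^2) = sqrt(290).

sqrt(290)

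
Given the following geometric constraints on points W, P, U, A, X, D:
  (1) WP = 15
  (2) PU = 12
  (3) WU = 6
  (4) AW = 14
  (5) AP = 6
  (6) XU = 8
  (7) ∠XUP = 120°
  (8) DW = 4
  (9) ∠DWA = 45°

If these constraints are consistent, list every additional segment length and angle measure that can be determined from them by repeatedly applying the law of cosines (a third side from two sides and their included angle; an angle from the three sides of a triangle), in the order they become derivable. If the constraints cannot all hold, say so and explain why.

The constraints are consistent. Derivable facts, in order:
After 1 step:
- AD ≈ 11.52
- PX = 4·√19
- ∠APW = 68.83°
- ∠AWP = 23.56°
- ∠PAW = 87.61°
- ∠PUW = 108.21°
- ∠PWU = 49.46°
- ∠UPW = 22.33°
After 2 steps:
- ∠ADW = 120.79°
- ∠DAW = 14.21°
- ∠PXU = 36.59°
- ∠UPX = 23.41°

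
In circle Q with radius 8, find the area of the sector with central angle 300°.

Sector area = πr² × θ/360
= π × 8² × 5/6
= π × 64 × 5/6
= 160*pi/3

160*pi/3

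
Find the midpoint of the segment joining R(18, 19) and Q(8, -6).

The midpoint is the average of the coordinates:
x: (18 + 8)/2 = 13
y: (19 + -6)/2 = 13/2
Midpoint = (13, 13/2)

(13, 13/2)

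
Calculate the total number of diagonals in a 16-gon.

Total line segments between 16 vertices = C(16,2) = 120.
Subtract the 16 sides: 120 - 16 = 104 diagonals.

104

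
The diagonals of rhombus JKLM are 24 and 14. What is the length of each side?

The diagonals of a rhombus bisect each other at right angles.
Half-diagonals: 24/2 = 12 and 14/2 = 7
side = sqrt(12^2 + 7^2)
side = sqrt(144 + 49)
side = sqrt(193)

sqrt(193)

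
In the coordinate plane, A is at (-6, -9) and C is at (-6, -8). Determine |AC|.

d = sqrt((-6 - -6)^2 + (-8 - -9)^2)
d = sqrt(0^2 + 1^2)
d = sqrt(0 + 1)
d = sqrt(1) = 1

1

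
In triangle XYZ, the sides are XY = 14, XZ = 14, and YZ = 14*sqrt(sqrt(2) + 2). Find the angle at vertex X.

cos(X) = (14² + 14² - (14*sqrt(sqrt(2) + 2))²) / (2 × 14 × 14) = -sqrt(2)/2, so X = arccos(-sqrt(2)/2) = 135°.

135°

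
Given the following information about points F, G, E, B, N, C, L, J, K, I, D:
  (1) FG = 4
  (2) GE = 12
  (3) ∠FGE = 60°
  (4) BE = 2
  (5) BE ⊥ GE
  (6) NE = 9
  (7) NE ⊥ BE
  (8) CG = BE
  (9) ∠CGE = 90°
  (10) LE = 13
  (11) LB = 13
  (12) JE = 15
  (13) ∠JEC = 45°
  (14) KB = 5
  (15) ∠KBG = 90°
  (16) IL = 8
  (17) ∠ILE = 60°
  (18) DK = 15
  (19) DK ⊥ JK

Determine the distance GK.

Step 1: By the law of cosines on triangle BEG: BG² = 2² + 12² − 2·2·12·cos(90°) = 148, so BG = 2·√37.
Step 2: By the law of cosines on triangle GBK: GK² = (2·√37)² + 5² − 2·2·√37·5·cos(90°) = 173, so GK = √173.

Therefore, the length of GK = √173.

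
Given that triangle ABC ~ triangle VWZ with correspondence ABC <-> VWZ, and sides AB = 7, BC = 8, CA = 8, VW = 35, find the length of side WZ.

Similar triangles have proportional sides. Setting up the proportion:
VW / AB = WZ / BC
35 / 7 = WZ / 8
WZ = 8 * 35 / 7 = 40.

40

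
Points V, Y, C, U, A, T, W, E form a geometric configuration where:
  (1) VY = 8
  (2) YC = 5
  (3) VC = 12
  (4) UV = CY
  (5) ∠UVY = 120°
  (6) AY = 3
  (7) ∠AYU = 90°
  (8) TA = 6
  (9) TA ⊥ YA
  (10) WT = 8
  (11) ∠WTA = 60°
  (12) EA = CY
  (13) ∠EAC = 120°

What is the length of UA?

From the given relations: UV = CY = 5.
Step 1: By the law of cosines on triangle UVY: UY² = 5² + 8² − 2·5·8·cos(120°) = 129, so UY = √129.
Step 2: By the law of cosines on triangle UYA: UA² = √129² + 3² − 2·√129·3·cos(90°) = 138, so UA = √138.

Therefore, the length of UA = √138.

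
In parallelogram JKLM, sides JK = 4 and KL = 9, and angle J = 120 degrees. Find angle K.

In a parallelogram, consecutive angles are supplementary (sum to 180°).
angle K = 180 - angle J
angle K = 180 - 120
angle K = 60 degrees

60 degrees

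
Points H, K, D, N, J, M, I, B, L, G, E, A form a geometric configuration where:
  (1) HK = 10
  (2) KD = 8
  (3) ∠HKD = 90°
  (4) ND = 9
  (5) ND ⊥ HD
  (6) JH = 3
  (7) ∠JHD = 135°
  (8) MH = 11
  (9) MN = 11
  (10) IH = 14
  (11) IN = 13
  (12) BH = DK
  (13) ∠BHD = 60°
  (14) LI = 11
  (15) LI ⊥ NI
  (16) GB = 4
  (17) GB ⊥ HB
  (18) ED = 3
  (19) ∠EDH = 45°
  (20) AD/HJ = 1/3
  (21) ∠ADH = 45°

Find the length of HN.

Step 1: By the law of cosines on triangle DKH: DH² = 8² + 10² − 2·8·10·cos(90°) = 164, so DH = 2·√41.
Step 2: By the law of cosines on triangle HDN: HN² = (2·√41)² + 9² − 2·2·√41·9·cos(90°) = 245, so HN = 7·√5.

Therefore, the length of HN = 7·√5.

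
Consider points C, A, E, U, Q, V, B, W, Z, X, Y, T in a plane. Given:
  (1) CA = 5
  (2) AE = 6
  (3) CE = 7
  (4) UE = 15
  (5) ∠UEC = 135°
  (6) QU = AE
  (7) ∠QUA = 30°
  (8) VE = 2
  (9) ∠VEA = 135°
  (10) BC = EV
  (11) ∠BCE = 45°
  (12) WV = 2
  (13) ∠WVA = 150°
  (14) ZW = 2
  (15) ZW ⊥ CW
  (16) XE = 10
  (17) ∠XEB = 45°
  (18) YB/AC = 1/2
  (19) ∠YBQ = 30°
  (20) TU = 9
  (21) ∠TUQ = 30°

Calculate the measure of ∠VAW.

Step 1: By the law of cosines on triangle AEV: AV² = 6² + 2² − 2·6·2·cos(135°) = 56.97, so AV ≈ 7.55.
Step 2: By the law of cosines on triangle AVW: AW² = 7.55² + 2² − 2·7.55·2·cos(150°) = 87.12, so AW ≈ 9.33.
Step 3: By the inverse law of cosines on triangle VAW: cos(∠VAW) = (7.55² + 9.33² − 2²) / (2·7.55·9.33) = 140.09/140.9 = 0.9942, so ∠VAW = 6.15°.

Therefore, the measure of angle ∠VAW = 6.15°.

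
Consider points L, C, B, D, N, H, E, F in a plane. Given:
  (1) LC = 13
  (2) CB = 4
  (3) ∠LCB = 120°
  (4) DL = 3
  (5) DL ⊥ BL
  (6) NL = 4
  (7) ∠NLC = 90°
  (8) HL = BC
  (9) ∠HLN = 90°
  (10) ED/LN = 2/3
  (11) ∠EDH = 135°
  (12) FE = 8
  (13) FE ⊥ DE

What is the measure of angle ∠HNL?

From the given relations: HL = BC = 4.
Step 1: By the law of cosines on triangle NLH: NH² = 4² + 4² − 2·4·4·cos(90°) = 32, so NH = 4·√2.
Step 2: By the inverse law of cosines on triangle HNL: cos(∠HNL) = ((4·√2)² + 4² − 4²) / (2·4·√2·4) = 32/45.25 = 0.7071, so ∠HNL = 45°.

Therefore, the measure of angle ∠HNL = 45°.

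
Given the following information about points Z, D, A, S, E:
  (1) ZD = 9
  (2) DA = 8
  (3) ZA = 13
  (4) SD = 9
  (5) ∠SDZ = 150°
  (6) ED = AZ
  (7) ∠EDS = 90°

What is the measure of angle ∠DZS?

Step 1: By the law of cosines on triangle ZDS: ZS² = 9² + 9² − 2·9·9·cos(150°) = 302.3, so ZS ≈ 17.39.
Step 2: By the inverse law of cosines on triangle DZS: cos(∠DZS) = (9² + 17.39² − 9²) / (2·9·17.39) = 302.3/312.96 = 0.9659, so ∠DZS = 15°.

Therefore, the measure of angle ∠DZS = 15°.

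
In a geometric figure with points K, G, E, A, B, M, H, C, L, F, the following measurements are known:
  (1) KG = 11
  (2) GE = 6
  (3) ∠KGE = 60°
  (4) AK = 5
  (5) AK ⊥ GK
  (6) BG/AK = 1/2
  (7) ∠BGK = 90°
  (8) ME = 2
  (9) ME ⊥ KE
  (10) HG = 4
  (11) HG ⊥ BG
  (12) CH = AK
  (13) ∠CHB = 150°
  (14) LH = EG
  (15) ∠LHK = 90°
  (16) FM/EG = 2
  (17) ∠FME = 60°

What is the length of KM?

Step 1: By the law of cosines on triangle EGK: EK² = 6² + 11² − 2·6·11·cos(60°) = 91, so EK = √91.
Step 2: By the law of cosines on triangle KEM: KM² = √91² + 2² − 2·√91·2·cos(90°) = 95, so KM = √95.

Therefore, the length of KM = √95.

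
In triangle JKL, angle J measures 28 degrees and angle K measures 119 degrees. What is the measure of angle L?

By the triangle angle sum property, the three interior angles of any triangle add up to 180°.
We know angle J = 28° and angle K = 119°, so their sum is 147°.
Therefore angle L = 180° - 147° = 33°.

33 degrees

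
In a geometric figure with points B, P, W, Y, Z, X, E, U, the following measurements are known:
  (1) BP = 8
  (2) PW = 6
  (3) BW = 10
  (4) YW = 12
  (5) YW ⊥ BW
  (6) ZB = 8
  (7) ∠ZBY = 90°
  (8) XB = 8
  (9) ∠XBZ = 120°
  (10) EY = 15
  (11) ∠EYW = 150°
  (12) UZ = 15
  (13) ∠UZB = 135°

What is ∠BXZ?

Step 1: By the law of cosines on triangle XBZ: XZ² = 8² + 8² − 2·8·8·cos(120°) = 192, so XZ = 8·√3.
Step 2: By the inverse law of cosines on triangle BXZ: cos(∠BXZ) = (8² + (8·√3)² − 8²) / (2·8·8·√3) = 192/221.7 = 0.866, so ∠BXZ = 30°.

Therefore, the measure of angle ∠BXZ = 30°.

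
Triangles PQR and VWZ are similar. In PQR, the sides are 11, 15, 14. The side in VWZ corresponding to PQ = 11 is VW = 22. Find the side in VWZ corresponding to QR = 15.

k = 22/11 = 2. WZ = 2 * 15 = 30.

30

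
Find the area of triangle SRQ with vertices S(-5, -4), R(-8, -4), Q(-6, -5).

Using the Shoelace formula for a triangle:
Area = (1/2)|x0(y1 - y2) + x1(y2 - y0) + x2(y0 - y1)|
Area = (1/2)|-5(-4 - -5) + -8(-5 - -4) + -6(-4 - -4)|
Area = (1/2)|-5 + 8 + 0|
Area = (1/2)|3|
Area = (1/2)(3)
Area = 3/2

3/2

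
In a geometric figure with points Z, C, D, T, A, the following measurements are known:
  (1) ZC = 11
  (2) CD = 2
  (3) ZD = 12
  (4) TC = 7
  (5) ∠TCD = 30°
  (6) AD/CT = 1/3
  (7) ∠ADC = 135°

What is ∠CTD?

Step 1: By the law of cosines on triangle TCD: TD² = 7² + 2² − 2·7·2·cos(30°) = 28.75, so TD ≈ 5.36.
Step 2: By the inverse law of cosines on triangle CTD: cos(∠CTD) = (7² + 5.36² − 2²) / (2·7·5.36) = 73.75/75.07 = 0.9825, so ∠CTD = 10.75°.

Therefore, the measure of angle ∠CTD = 10.75°.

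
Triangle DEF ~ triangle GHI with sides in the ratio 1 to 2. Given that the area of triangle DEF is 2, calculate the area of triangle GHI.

For similar figures, the area ratio equals the square of the side ratio.
Side ratio (DEF to GHI) = 1:2, so area ratio = 1^2:2^2 = 1:4.
If the area of DEF is 2, then the area of GHI = 2 * (4/1) = 8.

8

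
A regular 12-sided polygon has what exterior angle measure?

Each exterior angle of a regular n-gon is 360 / n.
For n = 12: 360 / 12 = 30 degrees.

30 degrees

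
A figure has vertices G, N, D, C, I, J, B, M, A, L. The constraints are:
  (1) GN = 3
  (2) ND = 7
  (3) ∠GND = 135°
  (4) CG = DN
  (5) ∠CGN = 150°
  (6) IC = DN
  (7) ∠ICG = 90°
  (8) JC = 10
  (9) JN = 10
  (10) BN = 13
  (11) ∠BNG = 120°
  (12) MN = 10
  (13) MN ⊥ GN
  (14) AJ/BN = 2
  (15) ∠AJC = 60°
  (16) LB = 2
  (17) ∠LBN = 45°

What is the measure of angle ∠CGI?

From the given relations: CG = DN = 7; IC = DN = 7.
Step 1: By the law of cosines on triangle GCI: GI² = 7² + 7² − 2·7·7·cos(90°) = 98, so GI = 7·√2.
Step 2: By the inverse law of cosines on triangle CGI: cos(∠CGI) = (7² + (7·√2)² − 7²) / (2·7·7·√2) = 98/138.59 = 0.7071, so ∠CGI = 45°.

Therefore, the measure of angle ∠CGI = 45°.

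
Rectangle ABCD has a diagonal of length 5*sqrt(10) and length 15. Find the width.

b = sqrt(d^2 - a^2) = sqrt(250 - 225) = sqrt(25) = 5

5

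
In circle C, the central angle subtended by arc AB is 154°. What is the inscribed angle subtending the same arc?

By the inscribed angle theorem, the inscribed angle is half the central angle.
Inscribed angle = 154° / 2 = 77°

77°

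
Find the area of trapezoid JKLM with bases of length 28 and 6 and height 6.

A trapezoid's area equals the midsegment times the height.
The midsegment is (28 + 6) / 2 = 17.
Area = 17 * 6 = 102.

102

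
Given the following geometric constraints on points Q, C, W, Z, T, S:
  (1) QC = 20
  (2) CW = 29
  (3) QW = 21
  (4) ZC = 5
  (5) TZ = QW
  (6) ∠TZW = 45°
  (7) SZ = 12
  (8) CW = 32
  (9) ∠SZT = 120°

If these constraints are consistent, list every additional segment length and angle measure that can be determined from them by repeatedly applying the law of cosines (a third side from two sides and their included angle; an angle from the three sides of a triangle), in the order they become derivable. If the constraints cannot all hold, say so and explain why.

These constraints are not satisfiable: (2) CW = 29 and (8) CW = 32 assign two different lengths to the same segment. No planar figure meets all of them, so nothing further can be derived.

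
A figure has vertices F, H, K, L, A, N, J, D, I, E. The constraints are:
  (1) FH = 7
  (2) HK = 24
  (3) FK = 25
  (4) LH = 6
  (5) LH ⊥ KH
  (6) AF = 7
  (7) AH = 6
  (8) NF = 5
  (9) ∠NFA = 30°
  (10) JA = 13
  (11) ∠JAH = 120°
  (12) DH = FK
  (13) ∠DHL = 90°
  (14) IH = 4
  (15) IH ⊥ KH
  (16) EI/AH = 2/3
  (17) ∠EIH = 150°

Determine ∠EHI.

From the given relations: EI = 2/3·AH = 2/3·6 = 4.
Step 1: By the law of cosines on triangle HIE: HE² = 4² + 4² − 2·4·4·cos(150°) = 59.71, so HE ≈ 7.73.
Step 2: By the inverse law of cosines on triangle EHI: cos(∠EHI) = (7.73² + 4² − 4²) / (2·7.73·4) = 59.71/61.82 = 0.9659, so ∠EHI = 15°.

Therefore, the measure of angle ∠EHI = 15°.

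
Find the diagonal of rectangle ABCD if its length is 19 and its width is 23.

A rectangle's diagonal splits it into two right triangles, with the diagonal as the hypotenuse.
By the Pythagorean theorem, d^2 = 19^2 + 23^2 = 890.
Therefore d = sqrt(890).

sqrt(890)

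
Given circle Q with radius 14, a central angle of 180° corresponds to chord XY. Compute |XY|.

Chord = 2(14) sin(90°) = 28

28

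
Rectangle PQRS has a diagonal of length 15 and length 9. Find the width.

The diagonal of a rectangle forms a right triangle with the two sides.
Rearranging the Pythagorean theorem: missing side = sqrt(d^2 - known^2).
= sqrt(225 - 81) = sqrt(144) = 12.

12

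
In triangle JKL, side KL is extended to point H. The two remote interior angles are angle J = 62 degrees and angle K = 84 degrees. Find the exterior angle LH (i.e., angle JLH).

By the exterior angle theorem, an exterior angle of a triangle equals the sum of the two remote interior angles.
Exterior angle = angle J + angle K
Exterior angle = 62 + 84 = 146 degrees

146 degrees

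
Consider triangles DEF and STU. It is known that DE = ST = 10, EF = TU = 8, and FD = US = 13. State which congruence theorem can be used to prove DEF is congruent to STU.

Consider the given information: DE = ST = 10, EF = TU = 8, and FD = US = 13
This is not ASA or AAS: ASA requires two angles and the side between them. AAS requires two angles and a non-included side.
The correct criterion is SSS. All three pairs of corresponding sides are equal (Side-Side-Side).

SSS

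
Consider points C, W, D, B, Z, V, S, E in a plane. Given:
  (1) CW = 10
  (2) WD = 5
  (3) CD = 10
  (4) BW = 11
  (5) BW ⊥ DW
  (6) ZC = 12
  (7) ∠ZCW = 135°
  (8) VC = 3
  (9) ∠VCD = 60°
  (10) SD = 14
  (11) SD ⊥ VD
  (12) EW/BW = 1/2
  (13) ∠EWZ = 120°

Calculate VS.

Step 1: By the law of cosines on triangle DCV: DV² = 10² + 3² − 2·10·3·cos(60°) = 79, so DV = √79.
Step 2: By the law of cosines on triangle VDS: VS² = √79² + 14² − 2·√79·14·cos(90°) = 275, so VS = 5·√11.

Therefore, the length of VS = 5·√11.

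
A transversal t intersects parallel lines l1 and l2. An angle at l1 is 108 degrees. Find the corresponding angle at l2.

Corresponding angles are equal: 108 degrees.

108 degrees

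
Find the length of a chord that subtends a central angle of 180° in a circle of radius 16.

Drop a perpendicular from the center to the chord, bisecting both the chord and the central angle.
Each half-chord = r sin(θ/2) = 16 sin(90°).
The full chord = 2 × 16 × sin(90°) = 32.

32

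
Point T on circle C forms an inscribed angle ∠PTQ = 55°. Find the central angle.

By the inscribed angle theorem, the central angle is twice the inscribed angle.
Central angle = 2 × 55° = 110°

110°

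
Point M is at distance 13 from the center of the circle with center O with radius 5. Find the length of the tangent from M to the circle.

The tangent, radius, and line from the external point to the center form a right triangle.
The right angle is where the tangent meets the radius.
By the Pythagorean theorem: tangent² + 5² = 13²
tangent² = 169 - 25 = 144
tangent = 12

12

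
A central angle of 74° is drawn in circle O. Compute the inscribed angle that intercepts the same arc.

Inscribed angle = 74° / 2 = 37° (inscribed angle theorem).

37°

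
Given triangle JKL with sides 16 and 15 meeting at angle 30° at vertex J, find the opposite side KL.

When two sides and the included angle are known, the law of cosines gives the third side.
c^2 = a^2 + b^2 - 2ab cos(C) generalizes the Pythagorean theorem to non-right triangles.
Here: KL^2 = 256 + 225 - 480*(sqrt(3)/2) = 481 - 240*sqrt(3)
KL = sqrt(481 - 240*sqrt(3))

sqrt(481 - 240*sqrt(3))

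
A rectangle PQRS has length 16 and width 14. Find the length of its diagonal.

d = sqrt(16^2 + 14^2) = sqrt(452) = 2*sqrt(113)

2*sqrt(113)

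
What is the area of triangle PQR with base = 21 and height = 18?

Area = (1/2)(21)(18) = 189

189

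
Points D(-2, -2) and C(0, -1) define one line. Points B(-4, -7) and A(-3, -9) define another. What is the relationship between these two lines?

Slope of line 1: m1 = (-1 - -2)/(0 - -2) = 1/2 = 1/2
Slope of line 2: m2 = (-9 - -7)/(-3 - -4) = -2/1 = -2
m1 * m2 = (1/2) * (-2) = -1 = -1, so the lines are perpendicular.

Perpendicular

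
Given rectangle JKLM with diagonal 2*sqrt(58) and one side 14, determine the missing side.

The diagonal of a rectangle forms a right triangle with the two sides.
Rearranging the Pythagorean theorem: missing side = sqrt(d^2 - known^2).
= sqrt(232 - 196) = sqrt(36) = 6.

6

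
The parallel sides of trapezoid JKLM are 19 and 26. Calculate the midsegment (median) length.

The midsegment of a trapezoid = (base1 + base2) / 2
midsegment = (19 + 26) / 2
midsegment = 45 / 2
midsegment = 45/2

45/2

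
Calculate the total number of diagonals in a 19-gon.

The number of diagonals in an n-gon is n(n - 3)/2.
For n = 19: 19(19 - 3)/2 = 19 × 16 / 2 = 152.

152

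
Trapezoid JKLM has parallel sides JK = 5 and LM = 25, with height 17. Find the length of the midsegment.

The midsegment (median) of a trapezoid connects the midpoints of the non-parallel sides.
Its length is the average of the two bases: (5 + 25) / 2 = 15.

15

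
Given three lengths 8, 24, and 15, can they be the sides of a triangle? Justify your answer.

No.
The triangle inequality is violated: 8 + 15 = 23 ≤ 24.
These lengths cannot form a triangle.

No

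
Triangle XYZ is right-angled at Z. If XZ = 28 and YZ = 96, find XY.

By the Pythagorean theorem: XY^2 = XZ^2 + YZ^2
XY^2 = 28^2 + 96^2 = 784 + 9216 = 10000
XY = sqrt(10000) = 100

100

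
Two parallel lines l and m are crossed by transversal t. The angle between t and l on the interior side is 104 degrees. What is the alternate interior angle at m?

Alternate interior angles formed by parallel lines and a transversal are equal.
The given angle is 104 degrees.
The alternate interior angle = 104 degrees.

104 degrees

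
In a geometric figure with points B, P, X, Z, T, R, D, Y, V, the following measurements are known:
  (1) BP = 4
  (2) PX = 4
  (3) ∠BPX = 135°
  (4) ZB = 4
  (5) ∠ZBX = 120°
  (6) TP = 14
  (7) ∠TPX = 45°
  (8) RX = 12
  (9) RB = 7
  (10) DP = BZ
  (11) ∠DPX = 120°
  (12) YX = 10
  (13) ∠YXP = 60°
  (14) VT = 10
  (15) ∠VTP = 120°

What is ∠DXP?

From the given relations: DP = BZ = 4.
Step 1: By the law of cosines on triangle XPD: XD² = 4² + 4² − 2·4·4·cos(120°) = 48, so XD = 4·√3.
Step 2: By the inverse law of cosines on triangle DXP: cos(∠DXP) = ((4·√3)² + 4² − 4²) / (2·4·√3·4) = 48/55.43 = 0.866, so ∠DXP = 30°.

Therefore, the measure of angle ∠DXP = 30°.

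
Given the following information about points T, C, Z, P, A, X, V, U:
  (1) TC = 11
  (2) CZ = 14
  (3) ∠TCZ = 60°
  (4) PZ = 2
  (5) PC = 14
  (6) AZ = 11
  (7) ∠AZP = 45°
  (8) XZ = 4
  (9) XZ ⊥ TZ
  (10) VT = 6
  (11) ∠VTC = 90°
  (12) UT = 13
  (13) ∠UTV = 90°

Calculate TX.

Step 1: By the law of cosines on triangle ZCT: ZT² = 14² + 11² − 2·14·11·cos(60°) = 163, so ZT = √163.
Step 2: By the law of cosines on triangle TZX: TX² = √163² + 4² − 2·√163·4·cos(90°) = 179, so TX = √179.

Therefore, the length of TX = √179.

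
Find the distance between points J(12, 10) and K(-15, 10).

d = sqrt((-15 - 12)^2 + (10 - 10)^2)
d = sqrt(-27^2 + 0^2)
d = sqrt(729 + 0)
d = sqrt(729) = 27

27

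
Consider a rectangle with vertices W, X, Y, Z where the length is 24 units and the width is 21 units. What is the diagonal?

d = sqrt(24^2 + 21^2) = sqrt(1017) = 3*sqrt(113)

3*sqrt(113)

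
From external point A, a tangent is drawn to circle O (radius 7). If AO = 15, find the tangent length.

The tangent, radius, and line from the external point to the center form a right triangle.
The right angle is where the tangent meets the radius.
By the Pythagorean theorem: tangent² + 7² = 15²
tangent² = 225 - 49 = 176
tangent = 4*sqrt(11)

4*sqrt(11)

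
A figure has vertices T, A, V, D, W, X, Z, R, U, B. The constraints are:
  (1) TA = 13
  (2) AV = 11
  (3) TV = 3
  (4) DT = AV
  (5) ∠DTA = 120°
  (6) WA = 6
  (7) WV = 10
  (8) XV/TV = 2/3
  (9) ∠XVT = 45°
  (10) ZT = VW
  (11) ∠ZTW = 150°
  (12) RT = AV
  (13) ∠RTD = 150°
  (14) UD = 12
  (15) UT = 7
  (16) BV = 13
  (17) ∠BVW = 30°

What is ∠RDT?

From the given relations: DT = AV = 11; RT = AV = 11.
Step 1: By the law of cosines on triangle DTR: DR² = 11² + 11² − 2·11·11·cos(150°) = 451.58, so DR ≈ 21.25.
Step 2: By the inverse law of cosines on triangle RDT: cos(∠RDT) = (21.25² + 11² − 11²) / (2·21.25·11) = 451.58/467.51 = 0.9659, so ∠RDT = 15°.

Therefore, the measure of angle ∠RDT = 15°.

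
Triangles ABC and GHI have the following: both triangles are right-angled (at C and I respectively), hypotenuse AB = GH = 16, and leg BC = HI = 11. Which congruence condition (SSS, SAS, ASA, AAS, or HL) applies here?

The given information matches HL: The hypotenuse and one leg of two right triangles are equal (Hypotenuse-Leg).

HL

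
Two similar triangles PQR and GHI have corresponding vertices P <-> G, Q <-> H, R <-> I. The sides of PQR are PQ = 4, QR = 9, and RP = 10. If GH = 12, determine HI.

k = 12/4 = 3. HI = 3 * 9 = 27.

27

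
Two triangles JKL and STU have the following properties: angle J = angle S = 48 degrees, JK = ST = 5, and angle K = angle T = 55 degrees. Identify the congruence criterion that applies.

The given information provides:
angle J = angle S = 48 degrees, JK = ST = 5, and angle K = angle T = 55 degrees
This matches the ASA congruence theorem.
Two pairs of corresponding angles and the included side are equal (Angle-Side-Angle).

ASA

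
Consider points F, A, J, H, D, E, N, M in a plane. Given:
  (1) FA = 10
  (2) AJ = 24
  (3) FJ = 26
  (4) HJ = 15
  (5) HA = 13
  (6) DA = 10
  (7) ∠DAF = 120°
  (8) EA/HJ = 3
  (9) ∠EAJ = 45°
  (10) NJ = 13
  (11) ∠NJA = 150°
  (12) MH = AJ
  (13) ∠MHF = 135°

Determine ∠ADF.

Step 1: By the law of cosines on triangle DAF: DF² = 10² + 10² − 2·10·10·cos(120°) = 300, so DF = 10·√3.
Step 2: By the inverse law of cosines on triangle ADF: cos(∠ADF) = (10² + (10·√3)² − 10²) / (2·10·10·√3) = 300/346.41 = 0.866, so ∠ADF = 30°.

Therefore, the measure of angle ∠ADF = 30°.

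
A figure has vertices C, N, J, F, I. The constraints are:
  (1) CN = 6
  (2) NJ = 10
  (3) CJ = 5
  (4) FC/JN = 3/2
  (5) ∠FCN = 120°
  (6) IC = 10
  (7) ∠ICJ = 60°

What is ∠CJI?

Step 1: By the law of cosines on triangle JCI: JI² = 5² + 10² − 2·5·10·cos(60°) = 75, so JI = 5·√3.
Step 2: By the inverse law of cosines on triangle CJI: cos(∠CJI) = (5² + (5·√3)² − 10²) / (2·5·5·√3) = 0/86.6 = 0, so ∠CJI = 90°.

Therefore, the measure of angle ∠CJI = 90°.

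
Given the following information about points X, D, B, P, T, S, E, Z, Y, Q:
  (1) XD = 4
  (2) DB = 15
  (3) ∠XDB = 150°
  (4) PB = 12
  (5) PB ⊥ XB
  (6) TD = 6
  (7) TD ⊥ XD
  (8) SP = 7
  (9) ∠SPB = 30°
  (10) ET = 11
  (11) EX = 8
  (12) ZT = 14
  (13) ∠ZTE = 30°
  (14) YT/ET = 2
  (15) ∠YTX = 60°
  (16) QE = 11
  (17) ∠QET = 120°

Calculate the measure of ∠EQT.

Step 1: By the law of cosines on triangle QET: QT² = 11² + 11² − 2·11·11·cos(120°) = 363, so QT = 11·√3.
Step 2: By the inverse law of cosines on triangle EQT: cos(∠EQT) = (11² + (11·√3)² − 11²) / (2·11·11·√3) = 363/419.16 = 0.866, so ∠EQT = 30°.

Therefore, the measure of angle ∠EQT = 30°.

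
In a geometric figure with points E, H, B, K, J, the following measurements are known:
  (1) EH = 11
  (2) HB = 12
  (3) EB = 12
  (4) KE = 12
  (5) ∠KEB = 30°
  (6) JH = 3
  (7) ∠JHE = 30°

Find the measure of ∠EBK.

Step 1: By the law of cosines on triangle BEK: BK² = 12² + 12² − 2·12·12·cos(30°) = 38.58, so BK ≈ 6.21.
Step 2: By the inverse law of cosines on triangle EBK: cos(∠EBK) = (12² + 6.21² − 12²) / (2·12·6.21) = 38.58/149.08 = 0.2588, so ∠EBK = 75°.

Therefore, the measure of angle ∠EBK = 75°.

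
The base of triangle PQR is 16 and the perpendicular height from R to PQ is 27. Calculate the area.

Area = (1/2) * base * height
Area = (1/2) * 16 * 27
Area = 216

216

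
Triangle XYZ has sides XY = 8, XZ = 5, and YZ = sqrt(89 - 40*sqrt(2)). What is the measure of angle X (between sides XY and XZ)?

By the inverse law of cosines: cos(X) = (XY² + XZ² - YZ²) / (2 × XY × XZ)
cos(X) = (8² + 5² - (sqrt(89 - 40*sqrt(2)))²) / (2 × 8 × 5)
cos(X) = (64 + 25 - (89 - 40*sqrt(2))) / 80
cos(X) = sqrt(2)/2
X = arccos(sqrt(2)/2) = 45°

45°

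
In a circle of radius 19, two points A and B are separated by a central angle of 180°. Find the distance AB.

Drop a perpendicular from the center to the chord, bisecting both the chord and the central angle.
Each half-chord = r sin(θ/2) = 19 sin(90°).
The full chord = 2 × 19 × sin(90°) = 38.

38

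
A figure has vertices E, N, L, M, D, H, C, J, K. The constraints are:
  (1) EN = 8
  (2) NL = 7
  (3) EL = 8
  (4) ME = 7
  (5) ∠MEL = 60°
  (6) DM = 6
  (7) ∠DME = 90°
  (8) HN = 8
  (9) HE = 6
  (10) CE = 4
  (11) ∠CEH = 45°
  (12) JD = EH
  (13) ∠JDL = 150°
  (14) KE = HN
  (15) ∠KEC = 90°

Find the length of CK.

From the given relations: KE = HN = 8.
Step 1: By the law of cosines on triangle CEK: CK² = 4² + 8² − 2·4·8·cos(90°) = 80, so CK = 4·√5.

Therefore, the length of CK = 4·√5.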